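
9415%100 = 15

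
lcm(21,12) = 84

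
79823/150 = 79823/150 = 532.15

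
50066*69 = 3454554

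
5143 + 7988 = 13131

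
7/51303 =1/7329=0.00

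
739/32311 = 739/32311  =  0.02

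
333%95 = 48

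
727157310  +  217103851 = 944261161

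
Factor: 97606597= 11^1* 8873327^1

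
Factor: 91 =7^1*13^1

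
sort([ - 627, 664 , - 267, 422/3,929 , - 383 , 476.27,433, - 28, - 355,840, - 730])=[ - 730 , - 627, - 383,-355, - 267, - 28,422/3,  433, 476.27 , 664 , 840, 929]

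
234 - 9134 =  - 8900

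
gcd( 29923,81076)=1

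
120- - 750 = 870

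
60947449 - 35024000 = 25923449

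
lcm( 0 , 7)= 0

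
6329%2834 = 661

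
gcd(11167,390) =13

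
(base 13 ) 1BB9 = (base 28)5a8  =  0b1000001110000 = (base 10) 4208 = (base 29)503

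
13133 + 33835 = 46968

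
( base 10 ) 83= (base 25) 38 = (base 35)2d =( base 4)1103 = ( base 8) 123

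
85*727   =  61795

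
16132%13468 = 2664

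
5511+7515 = 13026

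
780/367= 780/367  =  2.13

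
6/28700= 3/14350 =0.00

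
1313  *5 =6565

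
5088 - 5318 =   -  230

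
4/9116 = 1/2279 = 0.00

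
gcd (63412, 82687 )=1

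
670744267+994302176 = 1665046443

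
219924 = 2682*82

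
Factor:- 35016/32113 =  - 2^3*3^1*17^( - 1)*1459^1*1889^( - 1 )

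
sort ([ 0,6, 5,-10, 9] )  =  [ - 10, 0,5,6,  9 ]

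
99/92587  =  9/8417 = 0.00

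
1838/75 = 24+ 38/75= 24.51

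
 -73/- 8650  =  73/8650 = 0.01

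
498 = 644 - 146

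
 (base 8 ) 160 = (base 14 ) 80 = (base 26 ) 48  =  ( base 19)5h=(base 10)112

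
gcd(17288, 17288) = 17288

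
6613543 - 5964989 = 648554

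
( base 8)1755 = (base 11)834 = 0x3ed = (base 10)1005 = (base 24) 1HL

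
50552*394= 19917488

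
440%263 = 177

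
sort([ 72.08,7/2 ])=[ 7/2,72.08]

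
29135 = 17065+12070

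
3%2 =1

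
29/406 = 1/14 = 0.07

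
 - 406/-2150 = 203/1075 = 0.19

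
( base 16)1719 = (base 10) 5913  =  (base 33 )5E6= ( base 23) b42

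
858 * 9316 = 7993128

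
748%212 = 112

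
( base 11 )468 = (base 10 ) 558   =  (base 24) N6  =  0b1000101110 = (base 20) 17i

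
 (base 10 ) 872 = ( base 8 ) 1550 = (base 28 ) 134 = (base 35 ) OW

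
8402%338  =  290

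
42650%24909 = 17741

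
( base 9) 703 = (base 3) 210010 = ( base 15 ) 280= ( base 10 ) 570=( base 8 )1072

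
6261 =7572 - 1311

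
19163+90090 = 109253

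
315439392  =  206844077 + 108595315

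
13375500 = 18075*740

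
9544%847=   227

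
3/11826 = 1/3942 =0.00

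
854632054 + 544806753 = 1399438807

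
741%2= 1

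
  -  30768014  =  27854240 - 58622254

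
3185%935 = 380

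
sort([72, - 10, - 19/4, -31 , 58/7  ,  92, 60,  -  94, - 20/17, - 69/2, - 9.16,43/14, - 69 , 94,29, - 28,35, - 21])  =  [ - 94, - 69, - 69/2, - 31, - 28, - 21, - 10,-9.16, - 19/4,- 20/17,43/14, 58/7 , 29 , 35, 60, 72,92, 94]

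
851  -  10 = 841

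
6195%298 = 235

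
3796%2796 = 1000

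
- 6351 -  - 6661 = 310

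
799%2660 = 799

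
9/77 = 9/77 = 0.12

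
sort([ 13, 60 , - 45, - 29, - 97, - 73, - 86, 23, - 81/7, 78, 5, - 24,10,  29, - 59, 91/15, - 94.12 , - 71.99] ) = [ - 97, - 94.12, - 86, - 73 ,-71.99, - 59,-45, - 29,  -  24, - 81/7,5, 91/15,  10,  13, 23, 29, 60,78]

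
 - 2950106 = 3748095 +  - 6698201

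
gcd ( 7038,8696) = 2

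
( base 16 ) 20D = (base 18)1B3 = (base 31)gt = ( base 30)hf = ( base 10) 525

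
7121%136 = 49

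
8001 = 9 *889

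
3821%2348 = 1473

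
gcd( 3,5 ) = 1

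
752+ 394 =1146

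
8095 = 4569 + 3526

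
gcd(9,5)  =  1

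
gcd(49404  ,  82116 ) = 12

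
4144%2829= 1315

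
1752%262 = 180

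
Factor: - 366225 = -3^1*5^2*19^1*257^1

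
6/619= 6/619=0.01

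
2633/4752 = 2633/4752 = 0.55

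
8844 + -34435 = - 25591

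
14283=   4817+9466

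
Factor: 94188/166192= 2^( - 2)*3^1 * 13^( - 1 ) * 17^( - 1) * 167^1 = 501/884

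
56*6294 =352464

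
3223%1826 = 1397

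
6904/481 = 14 + 170/481 = 14.35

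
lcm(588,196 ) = 588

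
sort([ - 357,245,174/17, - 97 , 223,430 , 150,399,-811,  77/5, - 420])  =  [ - 811, - 420, - 357, - 97,  174/17, 77/5,150,223, 245,  399, 430 ]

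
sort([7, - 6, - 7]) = [ - 7, - 6  ,  7] 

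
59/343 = 59/343 = 0.17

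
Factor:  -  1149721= -353^1*3257^1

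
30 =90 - 60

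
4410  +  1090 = 5500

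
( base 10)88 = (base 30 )2S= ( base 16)58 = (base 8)130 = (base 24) 3G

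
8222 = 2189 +6033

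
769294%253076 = 10066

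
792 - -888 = 1680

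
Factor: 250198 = 2^1 * 13^1* 9623^1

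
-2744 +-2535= - 5279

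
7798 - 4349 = 3449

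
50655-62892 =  - 12237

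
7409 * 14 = 103726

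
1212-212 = 1000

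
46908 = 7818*6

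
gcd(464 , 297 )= 1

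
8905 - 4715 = 4190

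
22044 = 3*7348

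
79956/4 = 19989 =19989.00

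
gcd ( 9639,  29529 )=153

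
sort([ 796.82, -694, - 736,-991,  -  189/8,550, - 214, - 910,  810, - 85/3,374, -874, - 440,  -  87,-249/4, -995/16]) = [-991, -910,-874,-736, - 694,  -  440,-214 ,-87, - 249/4,-995/16,- 85/3 ,-189/8,  374,550 , 796.82,810]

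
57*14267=813219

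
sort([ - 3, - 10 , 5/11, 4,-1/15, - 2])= [ - 10, - 3, - 2, - 1/15, 5/11,4] 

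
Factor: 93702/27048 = 2^( - 2)*7^( - 1) *97^1 = 97/28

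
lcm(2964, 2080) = 118560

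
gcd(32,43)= 1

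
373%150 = 73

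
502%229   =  44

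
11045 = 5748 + 5297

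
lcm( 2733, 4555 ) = 13665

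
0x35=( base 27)1Q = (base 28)1p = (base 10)53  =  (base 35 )1I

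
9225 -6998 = 2227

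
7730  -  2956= 4774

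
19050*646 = 12306300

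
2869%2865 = 4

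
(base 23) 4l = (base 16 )71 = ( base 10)113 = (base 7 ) 221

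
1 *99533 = 99533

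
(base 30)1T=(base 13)47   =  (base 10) 59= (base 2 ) 111011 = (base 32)1R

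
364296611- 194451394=169845217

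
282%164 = 118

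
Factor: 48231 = 3^2* 23^1*233^1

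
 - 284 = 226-510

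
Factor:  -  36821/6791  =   - 6791^(-1)*36821^1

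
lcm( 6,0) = 0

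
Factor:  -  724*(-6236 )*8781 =2^4*3^1*181^1 * 1559^1 * 2927^1= 39645020784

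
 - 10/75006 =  - 1+37498/37503=- 0.00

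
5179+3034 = 8213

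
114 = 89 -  -25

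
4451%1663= 1125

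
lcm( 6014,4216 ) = 408952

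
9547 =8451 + 1096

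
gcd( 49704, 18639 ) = 6213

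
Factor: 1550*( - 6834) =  - 2^2*3^1*5^2*17^1*31^1*67^1 = - 10592700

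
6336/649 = 9+45/59 = 9.76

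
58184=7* 8312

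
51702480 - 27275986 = 24426494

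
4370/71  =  61+39/71 = 61.55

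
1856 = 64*29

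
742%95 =77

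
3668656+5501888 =9170544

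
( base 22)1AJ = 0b1011010011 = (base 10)723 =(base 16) 2D3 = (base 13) 438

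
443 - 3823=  - 3380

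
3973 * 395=1569335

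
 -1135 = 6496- 7631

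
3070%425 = 95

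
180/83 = 2 + 14/83 = 2.17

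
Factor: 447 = 3^1*149^1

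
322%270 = 52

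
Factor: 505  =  5^1*101^1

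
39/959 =39/959 = 0.04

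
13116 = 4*3279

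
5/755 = 1/151  =  0.01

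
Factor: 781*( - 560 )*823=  - 2^4 * 5^1*7^1*11^1*71^1*823^1  =  - 359947280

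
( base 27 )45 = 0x71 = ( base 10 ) 113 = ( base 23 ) 4L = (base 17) 6B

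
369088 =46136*8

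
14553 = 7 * 2079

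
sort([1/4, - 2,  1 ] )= [ - 2, 1/4,1]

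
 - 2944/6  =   - 1472/3  =  - 490.67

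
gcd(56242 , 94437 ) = 1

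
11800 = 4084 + 7716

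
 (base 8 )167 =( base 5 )434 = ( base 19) 65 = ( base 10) 119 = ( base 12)9B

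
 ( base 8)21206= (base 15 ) 2943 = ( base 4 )2022012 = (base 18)1950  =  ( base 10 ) 8838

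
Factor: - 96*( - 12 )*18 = 2^8*3^4 = 20736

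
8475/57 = 2825/19 = 148.68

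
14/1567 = 14/1567 = 0.01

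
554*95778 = 53061012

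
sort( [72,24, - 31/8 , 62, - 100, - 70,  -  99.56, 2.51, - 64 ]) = [ - 100, - 99.56, - 70,- 64, - 31/8, 2.51,24,62,72] 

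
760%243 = 31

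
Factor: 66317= 17^1*47^1*83^1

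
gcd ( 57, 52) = 1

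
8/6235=8/6235 = 0.00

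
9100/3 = 9100/3  =  3033.33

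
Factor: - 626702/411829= - 2^1*11^( - 1 )*29^( -1 ) * 1291^( - 1 )* 313351^1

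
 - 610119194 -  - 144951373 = -465167821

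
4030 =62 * 65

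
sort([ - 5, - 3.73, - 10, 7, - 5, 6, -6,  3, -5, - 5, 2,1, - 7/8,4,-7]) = [ - 10,  -  7, - 6,  -  5, - 5, - 5, - 5, - 3.73, - 7/8, 1,2, 3,4,6,7] 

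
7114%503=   72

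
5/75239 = 5/75239  =  0.00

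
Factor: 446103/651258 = 2^( -1)*7^1*73^1 * 373^( - 1 )  =  511/746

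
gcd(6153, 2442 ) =3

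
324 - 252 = 72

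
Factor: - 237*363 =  - 86031 = -3^2*11^2*79^1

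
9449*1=9449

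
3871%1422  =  1027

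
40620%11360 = 6540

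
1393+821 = 2214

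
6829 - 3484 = 3345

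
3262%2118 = 1144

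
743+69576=70319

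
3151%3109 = 42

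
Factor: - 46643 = - 46643^1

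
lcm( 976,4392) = 8784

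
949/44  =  21+25/44 = 21.57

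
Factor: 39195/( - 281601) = -65/467 = - 5^1*13^1*467^( - 1 ) 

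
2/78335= 2/78335 = 0.00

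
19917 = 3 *6639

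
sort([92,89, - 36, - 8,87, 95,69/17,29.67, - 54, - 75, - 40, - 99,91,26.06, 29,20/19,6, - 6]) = [ - 99, - 75, - 54, - 40, - 36 , - 8, - 6,20/19, 69/17,6,26.06 , 29, 29.67, 87, 89,91 , 92,  95]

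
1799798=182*9889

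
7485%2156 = 1017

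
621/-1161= - 1 + 20/43 = - 0.53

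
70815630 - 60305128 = 10510502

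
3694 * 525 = 1939350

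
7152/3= 2384 = 2384.00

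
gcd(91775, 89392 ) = 1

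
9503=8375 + 1128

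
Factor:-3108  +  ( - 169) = -29^1 * 113^1 = -3277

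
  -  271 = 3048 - 3319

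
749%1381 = 749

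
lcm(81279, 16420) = 1625580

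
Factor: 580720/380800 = 61/40=2^ ( - 3)*5^( - 1 ) *61^1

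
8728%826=468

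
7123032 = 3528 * 2019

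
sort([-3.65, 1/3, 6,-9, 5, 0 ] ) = [ - 9, - 3.65,  0,1/3,5,  6 ] 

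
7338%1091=792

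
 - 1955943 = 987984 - 2943927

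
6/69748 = 3/34874=0.00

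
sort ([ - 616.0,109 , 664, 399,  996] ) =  [-616.0,109, 399,664, 996]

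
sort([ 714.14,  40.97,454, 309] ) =[ 40.97, 309, 454,714.14] 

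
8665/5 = 1733 = 1733.00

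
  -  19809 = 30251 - 50060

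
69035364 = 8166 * 8454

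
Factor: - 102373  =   - 23^1*4451^1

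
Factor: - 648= - 2^3*3^4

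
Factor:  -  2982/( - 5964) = 2^ ( - 1) = 1/2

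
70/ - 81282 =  - 1  +  40606/40641 = -0.00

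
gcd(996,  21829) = 83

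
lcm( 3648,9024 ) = 171456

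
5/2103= 5/2103 = 0.00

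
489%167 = 155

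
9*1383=12447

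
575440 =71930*8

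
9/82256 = 9/82256 = 0.00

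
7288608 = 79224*92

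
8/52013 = 8/52013 = 0.00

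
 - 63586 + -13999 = - 77585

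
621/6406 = 621/6406 =0.10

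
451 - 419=32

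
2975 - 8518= - 5543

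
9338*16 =149408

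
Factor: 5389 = 17^1* 317^1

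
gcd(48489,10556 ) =7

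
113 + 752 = 865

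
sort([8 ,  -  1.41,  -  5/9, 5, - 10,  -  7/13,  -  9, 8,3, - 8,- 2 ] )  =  [  -  10, - 9,  -  8, - 2,- 1.41, - 5/9,-7/13,3, 5, 8,8 ]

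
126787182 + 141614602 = 268401784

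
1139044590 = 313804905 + 825239685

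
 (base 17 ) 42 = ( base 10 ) 70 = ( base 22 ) 34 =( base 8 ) 106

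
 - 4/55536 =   -  1 + 13883/13884 = - 0.00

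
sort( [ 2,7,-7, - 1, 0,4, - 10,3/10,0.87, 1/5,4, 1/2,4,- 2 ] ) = [ - 10,-7 , - 2, - 1, 0,1/5,3/10, 1/2, 0.87, 2,4,4 , 4 , 7]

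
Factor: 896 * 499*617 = 2^7*7^1*499^1*617^1 = 275863168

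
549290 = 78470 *7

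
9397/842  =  9397/842 = 11.16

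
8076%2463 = 687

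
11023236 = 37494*294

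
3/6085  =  3/6085=   0.00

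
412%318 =94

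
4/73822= 2/36911   =  0.00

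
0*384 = 0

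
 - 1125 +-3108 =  - 4233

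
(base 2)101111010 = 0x17a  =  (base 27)e0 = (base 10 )378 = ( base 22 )h4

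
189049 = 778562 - 589513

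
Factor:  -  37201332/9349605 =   -  2^2*3^ ( - 1)*5^( - 1)*7^1*107^1*4139^1  *  207769^(-1) =- 12400444/3116535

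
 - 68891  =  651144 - 720035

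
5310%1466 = 912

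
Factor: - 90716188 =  - 2^2*773^1*29339^1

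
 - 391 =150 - 541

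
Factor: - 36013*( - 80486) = 2^1 * 7^1 * 5749^1*36013^1= 2898542318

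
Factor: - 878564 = - 2^2 * 239^1*919^1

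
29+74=103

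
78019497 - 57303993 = 20715504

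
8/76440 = 1/9555 = 0.00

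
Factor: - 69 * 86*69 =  - 2^1*3^2*23^2  *43^1 = - 409446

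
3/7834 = 3/7834=0.00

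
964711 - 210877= 753834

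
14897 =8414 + 6483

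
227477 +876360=1103837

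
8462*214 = 1810868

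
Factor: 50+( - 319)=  - 269 =- 269^1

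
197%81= 35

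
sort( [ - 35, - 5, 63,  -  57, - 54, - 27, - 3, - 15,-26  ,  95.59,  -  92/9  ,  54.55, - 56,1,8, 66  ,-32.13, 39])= [ - 57,-56, - 54, - 35, - 32.13,-27, - 26, - 15,-92/9, - 5, - 3, 1,  8, 39, 54.55, 63, 66, 95.59 ]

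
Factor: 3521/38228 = 7/76 = 2^( - 2 )*7^1*19^(- 1) 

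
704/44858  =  32/2039 = 0.02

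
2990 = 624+2366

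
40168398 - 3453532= 36714866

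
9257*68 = 629476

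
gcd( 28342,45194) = 766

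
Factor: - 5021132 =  - 2^2*31^1 * 40493^1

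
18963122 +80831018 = 99794140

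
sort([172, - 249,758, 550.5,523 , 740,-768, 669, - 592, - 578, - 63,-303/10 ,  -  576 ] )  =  [ - 768, - 592,  -  578,-576, - 249, - 63,-303/10,172, 523 , 550.5,669,740, 758 ] 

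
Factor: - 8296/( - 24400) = 2^(- 1)* 5^( - 2) * 17^1 = 17/50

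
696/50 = 13 + 23/25  =  13.92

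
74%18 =2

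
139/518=139/518 = 0.27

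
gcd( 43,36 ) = 1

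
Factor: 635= 5^1 * 127^1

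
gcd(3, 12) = 3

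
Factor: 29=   29^1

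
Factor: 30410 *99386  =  2^2*5^1*7^1*31^1*229^1*3041^1 = 3022328260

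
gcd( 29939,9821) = 7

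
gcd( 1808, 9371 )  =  1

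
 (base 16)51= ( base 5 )311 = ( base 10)81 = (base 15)56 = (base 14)5B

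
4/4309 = 4/4309 = 0.00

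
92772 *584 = 54178848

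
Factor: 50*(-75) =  - 2^1*3^1*5^4 = - 3750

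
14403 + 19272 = 33675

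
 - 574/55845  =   - 1 + 55271/55845 = - 0.01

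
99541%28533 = 13942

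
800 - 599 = 201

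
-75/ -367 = 75/367 = 0.20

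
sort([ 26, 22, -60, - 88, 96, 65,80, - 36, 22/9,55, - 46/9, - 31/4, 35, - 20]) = [ - 88, - 60,- 36, - 20, - 31/4, - 46/9, 22/9, 22,26, 35,55, 65,80,96] 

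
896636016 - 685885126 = 210750890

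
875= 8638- 7763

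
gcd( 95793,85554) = 3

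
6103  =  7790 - 1687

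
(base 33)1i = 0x33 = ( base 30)1L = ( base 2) 110011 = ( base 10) 51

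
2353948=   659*3572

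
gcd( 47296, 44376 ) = 8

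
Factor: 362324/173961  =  2^2*3^( - 3 ) * 17^(-1)*239^1  =  956/459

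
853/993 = 853/993= 0.86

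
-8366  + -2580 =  - 10946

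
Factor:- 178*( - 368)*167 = 2^5*23^1*89^1*167^1 = 10939168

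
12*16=192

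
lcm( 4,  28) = 28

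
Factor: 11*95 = 5^1 * 11^1 * 19^1 = 1045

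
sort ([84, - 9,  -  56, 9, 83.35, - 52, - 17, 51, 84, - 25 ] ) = [ - 56,-52, - 25, - 17, - 9,9, 51, 83.35,84, 84 ]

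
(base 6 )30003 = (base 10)3891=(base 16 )f33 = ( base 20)9EB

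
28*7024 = 196672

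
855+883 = 1738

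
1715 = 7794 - 6079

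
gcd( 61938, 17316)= 666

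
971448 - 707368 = 264080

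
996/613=1 +383/613=1.62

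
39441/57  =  13147/19 = 691.95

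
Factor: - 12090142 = -2^1 * 6045071^1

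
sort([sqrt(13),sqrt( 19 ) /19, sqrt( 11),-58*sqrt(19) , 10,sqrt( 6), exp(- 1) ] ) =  [ - 58*sqrt( 19),sqrt( 19) /19,  exp( - 1),sqrt(6 ),sqrt( 11),sqrt( 13),10 ]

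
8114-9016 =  - 902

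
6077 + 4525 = 10602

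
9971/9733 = 1+ 238/9733= 1.02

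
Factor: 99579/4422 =2^( - 1)*11^( - 1)*19^1*67^( - 1)*1747^1=33193/1474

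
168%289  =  168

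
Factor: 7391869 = 991^1 * 7459^1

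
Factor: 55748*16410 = 914824680 = 2^3*3^1*5^1 * 7^1  *  11^1*181^1*547^1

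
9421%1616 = 1341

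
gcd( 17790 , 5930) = 5930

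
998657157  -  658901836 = 339755321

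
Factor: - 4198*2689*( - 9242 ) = 104327596124 = 2^2*2099^1*2689^1*4621^1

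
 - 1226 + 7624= 6398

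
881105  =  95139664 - 94258559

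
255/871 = 255/871 = 0.29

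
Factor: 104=2^3*13^1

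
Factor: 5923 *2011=2011^1 * 5923^1 = 11911153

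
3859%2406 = 1453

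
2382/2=1191 = 1191.00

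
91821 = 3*30607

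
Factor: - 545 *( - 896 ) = 488320 = 2^7*5^1*7^1*109^1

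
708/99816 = 59/8318 =0.01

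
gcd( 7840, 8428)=196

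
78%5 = 3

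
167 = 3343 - 3176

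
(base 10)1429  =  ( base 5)21204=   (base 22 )2KL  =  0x595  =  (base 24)2bd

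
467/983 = 467/983 = 0.48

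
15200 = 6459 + 8741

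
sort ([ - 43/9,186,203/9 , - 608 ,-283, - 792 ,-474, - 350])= [ - 792, - 608, - 474 ,-350,  -  283,-43/9,203/9 , 186 ]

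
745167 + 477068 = 1222235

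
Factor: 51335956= 2^2 * 7^1 * 1833427^1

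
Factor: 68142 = 2^1 * 3^1*41^1*277^1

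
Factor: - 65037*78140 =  - 5081991180 = - 2^2*3^1*5^1*7^1*19^1 *163^1*3907^1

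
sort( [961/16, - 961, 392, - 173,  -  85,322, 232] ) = [-961, - 173,- 85, 961/16,  232,322,392]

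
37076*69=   2558244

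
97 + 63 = 160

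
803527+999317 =1802844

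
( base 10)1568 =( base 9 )2132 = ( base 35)19s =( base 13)938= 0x620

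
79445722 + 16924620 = 96370342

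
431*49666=21406046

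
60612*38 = 2303256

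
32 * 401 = 12832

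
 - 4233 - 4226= -8459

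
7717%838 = 175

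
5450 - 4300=1150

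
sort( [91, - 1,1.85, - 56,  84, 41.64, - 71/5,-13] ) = [ - 56 , - 71/5,-13, - 1, 1.85,41.64 , 84,91]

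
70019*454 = 31788626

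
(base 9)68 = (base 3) 2022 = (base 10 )62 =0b111110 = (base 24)2E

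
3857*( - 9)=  - 34713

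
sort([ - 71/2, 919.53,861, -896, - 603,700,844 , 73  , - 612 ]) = [ - 896, - 612, - 603, - 71/2,73, 700,844,  861,919.53]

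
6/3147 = 2/1049 = 0.00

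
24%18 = 6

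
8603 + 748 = 9351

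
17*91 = 1547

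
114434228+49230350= 163664578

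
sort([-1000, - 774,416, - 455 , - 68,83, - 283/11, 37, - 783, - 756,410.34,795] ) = [ - 1000, - 783, -774, - 756, - 455, - 68, - 283/11,37,83,410.34, 416,  795]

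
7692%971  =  895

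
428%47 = 5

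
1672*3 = 5016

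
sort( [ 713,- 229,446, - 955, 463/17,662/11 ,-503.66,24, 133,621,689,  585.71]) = [ - 955, - 503.66, - 229,24,463/17, 662/11,133,446,585.71,621, 689,  713] 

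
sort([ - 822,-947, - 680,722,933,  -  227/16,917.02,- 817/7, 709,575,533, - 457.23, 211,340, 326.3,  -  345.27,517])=[-947, - 822, - 680,-457.23, -345.27, - 817/7, - 227/16,211,326.3,340,517, 533,575,709,722,917.02,933]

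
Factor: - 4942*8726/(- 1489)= 43123892/1489 = 2^2*7^1*353^1*1489^( - 1)* 4363^1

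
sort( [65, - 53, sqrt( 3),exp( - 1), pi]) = [-53,exp( - 1) , sqrt( 3), pi,65 ]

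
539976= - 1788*( - 302) 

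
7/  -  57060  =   - 7/57060=- 0.00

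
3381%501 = 375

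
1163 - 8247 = -7084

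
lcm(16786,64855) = 1426810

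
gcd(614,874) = 2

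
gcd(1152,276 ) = 12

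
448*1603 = 718144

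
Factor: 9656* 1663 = 16057928 = 2^3*17^1*71^1*1663^1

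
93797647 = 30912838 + 62884809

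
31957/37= 863+26/37 = 863.70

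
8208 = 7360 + 848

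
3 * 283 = 849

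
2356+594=2950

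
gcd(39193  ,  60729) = 1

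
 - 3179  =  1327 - 4506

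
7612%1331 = 957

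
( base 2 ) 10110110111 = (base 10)1463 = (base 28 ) 1o7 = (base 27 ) 205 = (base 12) A1B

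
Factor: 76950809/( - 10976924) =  - 2^(  -  2 )*7^ ( - 1 ) * 13^1* 41^1*59^1*2447^1*392033^( - 1)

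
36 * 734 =26424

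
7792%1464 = 472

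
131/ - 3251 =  - 131/3251 = - 0.04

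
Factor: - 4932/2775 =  - 1644/925 = -  2^2*3^1*5^( - 2 )*37^( - 1)*137^1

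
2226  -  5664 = -3438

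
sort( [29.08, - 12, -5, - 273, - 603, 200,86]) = [ - 603, - 273  , - 12, - 5,29.08,86, 200 ]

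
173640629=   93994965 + 79645664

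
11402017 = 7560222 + 3841795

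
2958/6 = 493= 493.00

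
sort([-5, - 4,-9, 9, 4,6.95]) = [-9,-5,-4,4, 6.95, 9]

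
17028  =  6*2838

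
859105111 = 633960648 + 225144463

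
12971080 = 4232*3065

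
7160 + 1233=8393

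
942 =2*471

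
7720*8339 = 64377080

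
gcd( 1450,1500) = 50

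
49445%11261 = 4401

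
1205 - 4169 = -2964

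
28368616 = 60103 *472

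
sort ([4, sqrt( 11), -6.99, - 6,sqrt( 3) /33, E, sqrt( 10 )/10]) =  [ - 6.99, - 6,sqrt( 3)/33,sqrt(10) /10,E,  sqrt(11),4 ]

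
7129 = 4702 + 2427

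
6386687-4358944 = 2027743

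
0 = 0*40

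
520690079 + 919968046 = 1440658125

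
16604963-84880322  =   - 68275359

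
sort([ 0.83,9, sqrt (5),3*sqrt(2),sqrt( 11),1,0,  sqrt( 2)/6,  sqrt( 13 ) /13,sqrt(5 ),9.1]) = [ 0, sqrt(2 ) /6,sqrt( 13 )/13, 0.83, 1, sqrt ( 5),sqrt( 5),sqrt(11 ),3*sqrt( 2),  9, 9.1 ]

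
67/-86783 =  - 67/86783 = -0.00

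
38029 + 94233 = 132262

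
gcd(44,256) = 4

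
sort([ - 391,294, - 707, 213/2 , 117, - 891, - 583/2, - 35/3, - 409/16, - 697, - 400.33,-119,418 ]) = [ - 891, - 707,-697,-400.33, - 391, - 583/2 ,-119, - 409/16, - 35/3, 213/2, 117 , 294,418] 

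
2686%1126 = 434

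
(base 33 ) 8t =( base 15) 148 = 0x125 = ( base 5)2133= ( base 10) 293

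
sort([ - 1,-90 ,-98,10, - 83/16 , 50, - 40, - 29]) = [ - 98, - 90,- 40,  -  29, - 83/16, - 1,10,50]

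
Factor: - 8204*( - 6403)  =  2^2*7^1*19^1*293^1*337^1 = 52530212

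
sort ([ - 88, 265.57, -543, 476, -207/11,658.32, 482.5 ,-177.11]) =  [ - 543, - 177.11, - 88, -207/11,265.57 , 476,482.5,658.32 ]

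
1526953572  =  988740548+538213024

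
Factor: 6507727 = 6507727^1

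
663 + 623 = 1286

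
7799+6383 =14182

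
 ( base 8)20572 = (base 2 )10000101111010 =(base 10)8570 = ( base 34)7E2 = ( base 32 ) 8bq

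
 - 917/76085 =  - 917/76085=   - 0.01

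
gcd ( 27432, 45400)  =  8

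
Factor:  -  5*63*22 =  - 6930=-  2^1*3^2*5^1*7^1*11^1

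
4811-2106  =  2705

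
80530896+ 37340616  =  117871512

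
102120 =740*138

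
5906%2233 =1440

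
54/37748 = 27/18874 = 0.00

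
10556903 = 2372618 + 8184285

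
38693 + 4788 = 43481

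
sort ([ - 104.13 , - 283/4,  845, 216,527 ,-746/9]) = [-104.13,-746/9 ,-283/4, 216 , 527, 845]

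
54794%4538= 338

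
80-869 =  - 789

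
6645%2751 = 1143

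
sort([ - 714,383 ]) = [ - 714, 383] 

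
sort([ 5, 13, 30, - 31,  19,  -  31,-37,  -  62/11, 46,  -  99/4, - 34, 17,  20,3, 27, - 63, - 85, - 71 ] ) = [ - 85 , - 71, - 63, - 37, - 34,-31,-31, - 99/4, - 62/11,3, 5,13 , 17, 19, 20,27, 30,46]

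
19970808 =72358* 276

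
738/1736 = 369/868 = 0.43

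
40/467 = 40/467 = 0.09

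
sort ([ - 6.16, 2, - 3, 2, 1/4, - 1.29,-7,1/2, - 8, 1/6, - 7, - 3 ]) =[ - 8, - 7, - 7,-6.16,  -  3, - 3, - 1.29, 1/6, 1/4,1/2, 2,2]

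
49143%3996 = 1191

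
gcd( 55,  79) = 1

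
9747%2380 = 227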